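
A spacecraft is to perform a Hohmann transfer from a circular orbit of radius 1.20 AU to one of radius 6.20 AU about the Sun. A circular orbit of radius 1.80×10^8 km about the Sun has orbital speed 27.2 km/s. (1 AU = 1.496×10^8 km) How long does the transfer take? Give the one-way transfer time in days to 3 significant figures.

t = 1300 days

From the circular-orbit relation v² = μ/r at r = 1.80×10^8 km: μ = v²r = (27.2)² × 1.80×10^8 = 1.33171×10^11 km³/s².
In km: r₁ = 1.20 × 1.496×10^8 = 1.7952×10^8 km; r₂ = 6.20 × 1.496×10^8 = 9.2752×10^8 km.
Semi-major axis of the transfer orbit: a_t = (1.7952×10^8 + 9.2752×10^8)/2 = 5.5352×10^8 km.
Transfer time t = π√(a_t³/μ) = π√((5.5352×10^8)³ / 1.33171×10^11) = 1.121×10^8 s.
Converting: 1.121×10^8 s ÷ 86400 s/day = 1300 days.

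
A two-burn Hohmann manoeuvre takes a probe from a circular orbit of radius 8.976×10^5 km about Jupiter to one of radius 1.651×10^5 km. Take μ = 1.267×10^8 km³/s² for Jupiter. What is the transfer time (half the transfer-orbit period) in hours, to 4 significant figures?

t = 30.03 hours

Semi-major axis of the transfer orbit: a_t = (8.976×10^5 + 1.651×10^5)/2 = 5.3135×10^5 km.
By Kepler's third law the transfer-orbit period is T = 2π√(a_t³/μ), so t = T/2 = 1.081×10^5 s.
Converting: 1.081×10^5 s ÷ 3600 s/hour = 30.03 hours.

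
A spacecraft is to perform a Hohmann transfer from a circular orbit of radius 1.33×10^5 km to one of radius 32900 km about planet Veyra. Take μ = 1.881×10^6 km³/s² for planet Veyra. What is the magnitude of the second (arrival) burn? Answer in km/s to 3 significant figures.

Δv₂ = 2.01 km/s

The Hohmann ellipse has a_t = (r₁ + r₂)/2 = 82950 km.
On the circular orbit at r = 32900 km, v_c = √(μ/r) = 7.561 km/s.
Vis-viva on the transfer ellipse at r = 32900 km gives v_t = √[μ(2/r − 1/a_t)] = 9.574 km/s.
Δv₂ = |v_t − v_c| = |9.574 − 7.561| = 2.013 km/s.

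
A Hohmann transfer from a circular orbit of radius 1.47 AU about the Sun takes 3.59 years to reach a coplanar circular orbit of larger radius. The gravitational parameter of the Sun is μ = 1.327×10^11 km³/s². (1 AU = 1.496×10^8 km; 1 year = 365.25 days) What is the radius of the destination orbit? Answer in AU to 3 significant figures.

In km: r₁ = 1.47 × 1.496×10^8 = 2.19912×10^8 km.
Transfer time t = 3.59 years × 365.25 × 86400 s = 1.13291784×10^8 s, and t = π√(a_t³/μ).
So a_t = (μ t²/π²)^(1/3) = (1.327×10^11 × (1.13291784×10^8)² / π²)^(1/3) = 5.5674×10^8 km.
Since a_t = (r₁ + r₂)/2, r₂ = 2a_t − r₁ = 2×5.5674×10^8 − 2.19912×10^8 = 8.93568×10^8 km.
In AU: r₂ = 8.93568×10^8 / 1.496×10^8 = 5.97 AU.

r₂ = 5.97 AU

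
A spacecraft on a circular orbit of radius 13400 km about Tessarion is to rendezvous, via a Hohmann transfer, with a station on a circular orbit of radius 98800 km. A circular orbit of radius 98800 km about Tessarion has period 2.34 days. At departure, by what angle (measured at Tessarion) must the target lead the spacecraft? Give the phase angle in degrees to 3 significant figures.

From Kepler's third law T² = 4π²r³/μ at r = 98800 km, T = 2.34 days = 2.34 × 86400 s = 2.02176×10^5 s: μ = 4π²r³/T² = 9.31475×10^5 km³/s².
Transfer-ellipse semi-major axis a_t = (r₁ + r₂)/2 = (13400 + 98800)/2 = 56100 km.
Transfer time t = π√(a_t³/μ) = 43250 s.
The target's mean motion on its circular orbit is ω₂ = √(μ/r₂³) = 3.108×10^-5 rad/s.
Angle swept by the target during transfer: ω₂·t = 1.3442 rad = 77.02°.
Arrival is 180° from departure on the ellipse, so φ = 180° − 77.02° = 103°.

φ = 103°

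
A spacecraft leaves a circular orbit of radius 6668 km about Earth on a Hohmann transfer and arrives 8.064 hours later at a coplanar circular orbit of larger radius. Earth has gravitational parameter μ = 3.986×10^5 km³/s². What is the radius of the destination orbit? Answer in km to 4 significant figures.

Transfer time t = 8.064 hours = 29030.4 s, and t = π√(a_t³/μ).
So a_t = (μ t²/π²)^(1/3) = (3.986×10^5 × (29030.4)² / π²)^(1/3) = 32408 km.
Since a_t = (r₁ + r₂)/2, r₂ = 2a_t − r₁ = 2×32408 − 6668 = 58148 km.

r₂ = 58150 km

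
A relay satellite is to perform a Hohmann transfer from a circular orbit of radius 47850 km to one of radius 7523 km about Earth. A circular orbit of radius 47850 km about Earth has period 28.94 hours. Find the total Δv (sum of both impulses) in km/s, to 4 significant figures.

From Kepler's third law T² = 4π²r³/μ at r = 47850 km, T = 28.94 hours = 28.94 × 3600 s = 1.04184×10^5 s: μ = 4π²r³/T² = 3.98477×10^5 km³/s².
The Hohmann ellipse has a_t = (r₁ + r₂)/2 = 27686.5 km.
Circular speed at r₁: v₁ = √(μ/r₁) = √(3.98477×10^5/47850) = 2.8858 km/s.
Transfer-orbit speed at r₁ (vis-viva equation): v_a = √[μ(2/r₁ − 1/a_t)] = 1.5043 km/s.
First burn Δv₁ = |v_a − v₁| = 1.3815 km/s.
Circular speed at r₂: v₂ = √(μ/r₂) = 7.2779 km/s.
Transfer-orbit speed at r₂: v_p = √[μ(2/r₂ − 1/a_t)] = 9.5678 km/s.
Second burn Δv₂ = |v₂ − v_p| = 2.2899 km/s.
Total Δv = Δv₁ + Δv₂ = 3.671 km/s.

Δv = 3.671 km/s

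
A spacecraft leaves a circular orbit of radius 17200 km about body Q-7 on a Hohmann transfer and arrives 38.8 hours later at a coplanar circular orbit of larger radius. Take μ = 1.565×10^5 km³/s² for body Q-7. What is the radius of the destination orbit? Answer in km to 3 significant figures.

Transfer time t = 38.8 hours = 1.3968×10^5 s, and t = π√(a_t³/μ).
So a_t = (μ t²/π²)^(1/3) = (1.565×10^5 × (1.3968×10^5)² / π²)^(1/3) = 67633 km.
Since a_t = (r₁ + r₂)/2, r₂ = 2a_t − r₁ = 2×67633 − 17200 = 1.18066×10^5 km.

r₂ = 1.18×10^5 km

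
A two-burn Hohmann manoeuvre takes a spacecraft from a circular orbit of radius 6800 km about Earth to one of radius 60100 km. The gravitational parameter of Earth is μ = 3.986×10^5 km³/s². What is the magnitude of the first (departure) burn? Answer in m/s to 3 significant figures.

Δv₁ = 2610 m/s

The Hohmann ellipse has a_t = (r₁ + r₂)/2 = 33450 km.
Circular speed at r = 6800 km: v_c = √(μ/r) = 7.65622 km/s.
Transfer-orbit speed at the same r (vis-viva, a = a_t): v_t = √[μ(2/r − 1/a_t)] = 10.2625 km/s.
Δv₁ = |v_t − v_c| = |10.2625 − 7.65622| = 2.606 km/s.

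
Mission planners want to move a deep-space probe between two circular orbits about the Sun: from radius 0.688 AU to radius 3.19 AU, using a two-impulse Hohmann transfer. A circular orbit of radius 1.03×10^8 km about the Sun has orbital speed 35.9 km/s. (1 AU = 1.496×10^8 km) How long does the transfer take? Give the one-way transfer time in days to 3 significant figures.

From the circular-orbit relation v² = μ/r at r = 1.03×10^8 km: μ = v²r = (35.9)² × 1.03×10^8 = 1.32747×10^11 km³/s².
In km: r₁ = 0.688 × 1.496×10^8 = 1.029248×10^8 km; r₂ = 3.19 × 1.496×10^8 = 4.77224×10^8 km.
Semi-major axis of the transfer orbit: a_t = (1.029248×10^8 + 4.77224×10^8)/2 = 2.900744×10^8 km.
Transfer time t = π√(a_t³/μ) = π√((2.900744×10^8)³ / 1.32747×10^11) = 4.260×10^7 s.
Converting: 4.260×10^7 s ÷ 86400 s/day = 493 days.

t = 493 days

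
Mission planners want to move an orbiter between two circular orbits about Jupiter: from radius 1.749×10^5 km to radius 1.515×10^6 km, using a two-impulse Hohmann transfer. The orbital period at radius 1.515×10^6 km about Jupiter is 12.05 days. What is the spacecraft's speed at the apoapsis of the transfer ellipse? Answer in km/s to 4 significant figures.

v = 4.160 km/s

From Kepler's third law T² = 4π²r³/μ at r = 1.515×10^6 km, T = 12.05 days = 12.05 × 86400 s = 1.04112×10^6 s: μ = 4π²r³/T² = 1.26647×10^8 km³/s².
The Hohmann ellipse has a_t = (r₁ + r₂)/2 = 8.4495×10^5 km.
At apoapsis, r = 1.515×10^6 km.
Vis-viva: v = √[μ(2/r − 1/a_t)] = √[1.26647×10^8 × (2/1.515×10^6 − 1/8.4495×10^5)] = 4.160 km/s.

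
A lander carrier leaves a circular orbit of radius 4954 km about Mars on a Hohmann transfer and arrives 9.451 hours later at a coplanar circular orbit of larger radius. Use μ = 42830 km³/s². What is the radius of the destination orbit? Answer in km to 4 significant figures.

Transfer time t = 9.451 hours = 34023.6 s, and t = π√(a_t³/μ).
So a_t = (μ t²/π²)^(1/3) = (42830 × (34023.6)² / π²)^(1/3) = 17127 km.
Since a_t = (r₁ + r₂)/2, r₂ = 2a_t − r₁ = 2×17127 − 4954 = 29300 km.

r₂ = 29300 km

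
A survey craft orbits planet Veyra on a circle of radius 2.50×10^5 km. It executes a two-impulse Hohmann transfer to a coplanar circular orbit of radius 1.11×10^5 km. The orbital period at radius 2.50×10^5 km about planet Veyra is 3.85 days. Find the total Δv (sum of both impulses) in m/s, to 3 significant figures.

Δv = 2270 m/s

From Kepler's third law T² = 4π²r³/μ at r = 2.50×10^5 km, T = 3.85 days = 3.85 × 86400 s = 3.3264×10^5 s: μ = 4π²r³/T² = 5.57482×10^6 km³/s².
The Hohmann ellipse has a_t = (r₁ + r₂)/2 = 1.805×10^5 km.
Circular speed at r₁: v₁ = √(μ/r₁) = √(5.57482×10^6/2.500×10^5) = 4.722 km/s.
Transfer-orbit speed at r₁ (vis-viva): v_a = √[μ(2/r₁ − 1/a_t)] = 3.703 km/s.
First burn Δv₁ = |v_a − v₁| = 1.019 km/s.
Circular speed at r₂: v₂ = √(μ/r₂) = 7.08686 km/s.
Transfer-orbit speed at r₂: v_p = √[μ(2/r₂ − 1/a_t)] = 8.34037 km/s.
Second burn Δv₂ = |v₂ − v_p| = 1.254 km/s.
Δv = Δv₁ + Δv₂ = 1.019 + 1.254 = 2.273 km/s.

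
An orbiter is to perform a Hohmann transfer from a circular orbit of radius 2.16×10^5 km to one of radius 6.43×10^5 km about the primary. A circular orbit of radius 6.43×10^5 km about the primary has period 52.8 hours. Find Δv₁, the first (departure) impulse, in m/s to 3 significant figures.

From Kepler's third law T² = 4π²r³/μ at r = 6.43×10^5 km, T = 52.8 hours = 52.8 × 3600 s = 1.9008×10^5 s: μ = 4π²r³/T² = 2.90482×10^8 km³/s².
Transfer-ellipse semi-major axis a_t = (r₁ + r₂)/2 = (2.160×10^5 + 6.430×10^5)/2 = 4.295×10^5 km.
On the circular orbit at r = 2.160×10^5 km, v_c = √(μ/r) = 36.672 km/s.
Vis-viva on the transfer ellipse at r = 2.160×10^5 km gives v_t = √[μ(2/r − 1/a_t)] = 44.870 km/s.
Δv₁ = |v_t − v_c| = |44.870 − 36.672| = 8.198 km/s.

Δv₁ = 8200 m/s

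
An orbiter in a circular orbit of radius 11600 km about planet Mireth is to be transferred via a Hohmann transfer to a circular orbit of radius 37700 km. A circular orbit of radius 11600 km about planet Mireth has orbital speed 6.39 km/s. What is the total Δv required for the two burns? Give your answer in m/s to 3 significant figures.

Δv = 2630 m/s

From the circular-orbit relation v² = μ/r at r = 11600 km: μ = v²r = (6.39)² × 11600 = 4.73652×10^5 km³/s².
The Hohmann ellipse has a_t = (r₁ + r₂)/2 = 24650 km.
At r₁ the circular-orbit speed is v₁ = √(μ/r₁) = 6.390 km/s.
On the transfer ellipse at r₁, vis-viva gives v_p = √[μ(2/r₁ − 1/a_t)] = 7.902 km/s.
First burn Δv₁ = |v_p − v₁| = 1.512 km/s.
Circular speed at r₂: v₂ = √(μ/r₂) = 3.545 km/s.
Transfer-orbit speed at r₂: v_a = √[μ(2/r₂ − 1/a_t)] = 2.432 km/s.
Second burn Δv₂ = |v₂ − v_a| = 1.113 km/s.
Δv = Δv₁ + Δv₂ = 1.512 + 1.113 = 2.625 km/s.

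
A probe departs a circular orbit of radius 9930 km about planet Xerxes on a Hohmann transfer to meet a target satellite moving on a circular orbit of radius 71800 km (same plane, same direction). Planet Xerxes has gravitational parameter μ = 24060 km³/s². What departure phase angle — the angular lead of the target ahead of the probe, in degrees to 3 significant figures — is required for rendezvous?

φ = 103°

Transfer-ellipse semi-major axis a_t = (r₁ + r₂)/2 = (9930 + 71800)/2 = 40865 km.
Transfer time t = π√(a_t³/μ) = 1.673×10^5 s.
The target's mean motion on its circular orbit is ω₂ = √(μ/r₂³) = 8.062×10^-6 rad/s.
Angle swept by the target during transfer: ω₂·t = 1.349 rad = 77.29°.
The probe traverses 180° on the transfer ellipse, so the target must lead by 180° − 77.29° = 103°.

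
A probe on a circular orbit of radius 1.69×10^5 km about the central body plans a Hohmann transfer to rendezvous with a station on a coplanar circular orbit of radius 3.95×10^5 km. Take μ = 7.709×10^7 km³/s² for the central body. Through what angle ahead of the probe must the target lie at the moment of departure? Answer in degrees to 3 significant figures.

φ = 71.4°

Semi-major axis of the transfer orbit: a_t = (1.690×10^5 + 3.950×10^5)/2 = 2.820×10^5 km.
Transfer time t = π√(a_t³/μ) = 53580 s.
The target's mean motion on its circular orbit is ω₂ = √(μ/r₂³) = 3.537×10^-5 rad/s.
Angle swept by the target during transfer: ω₂·t = 1.895 rad = 108.6°.
The probe traverses 180° on the transfer ellipse, so the target must lead by 180° − 108.6° = 71.4°.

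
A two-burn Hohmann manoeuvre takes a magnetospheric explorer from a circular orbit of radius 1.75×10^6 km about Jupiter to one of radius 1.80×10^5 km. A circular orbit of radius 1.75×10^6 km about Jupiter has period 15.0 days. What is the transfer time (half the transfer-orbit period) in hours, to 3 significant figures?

From Kepler's third law T² = 4π²r³/μ at r = 1.75×10^6 km, T = 15.0 days = 15.0 × 86400 s = 1.296×10^6 s: μ = 4π²r³/T² = 1.25969×10^8 km³/s².
Semi-major axis of the transfer orbit: a_t = (1.750×10^6 + 1.800×10^5)/2 = 9.650×10^5 km.
Transfer time t = π√(a_t³/μ) = π√((9.650×10^5)³ / 1.25969×10^8) = 2.653×10^5 s.
Converting: 2.653×10^5 s ÷ 3600 s/hour = 73.7 hours.

t = 73.7 hours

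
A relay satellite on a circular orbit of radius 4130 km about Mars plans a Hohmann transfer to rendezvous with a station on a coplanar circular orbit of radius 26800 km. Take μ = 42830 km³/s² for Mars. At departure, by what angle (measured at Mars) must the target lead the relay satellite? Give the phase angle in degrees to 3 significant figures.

φ = 101°

Semi-major axis of the transfer orbit: a_t = (4130 + 26800)/2 = 15465 km.
Transfer time t = π√(a_t³/μ) = 29190 s.
Target angular speed ω₂ = √(μ/r₂³) = 4.717×10^-5 rad/s.
Angle swept by the target during transfer: ω₂·t = 1.377 rad = 78.90°.
The relay satellite traverses 180° on the transfer ellipse, so the target must lead by 180° − 78.90° = 101°.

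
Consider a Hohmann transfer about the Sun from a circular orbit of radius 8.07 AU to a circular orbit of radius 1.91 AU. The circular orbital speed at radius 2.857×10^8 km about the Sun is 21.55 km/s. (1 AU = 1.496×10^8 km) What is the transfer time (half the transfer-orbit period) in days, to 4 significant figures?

t = 2036 days

From the circular-orbit relation v² = μ/r at r = 2.857×10^8 km: μ = v²r = (21.55)² × 2.857×10^8 = 1.32680×10^11 km³/s².
In km: r₁ = 8.07 × 1.496×10^8 = 1.207272×10^9 km; r₂ = 1.91 × 1.496×10^8 = 2.85736×10^8 km.
Transfer-ellipse semi-major axis a_t = (r₁ + r₂)/2 = (1.207272×10^9 + 2.85736×10^8)/2 = 7.46504×10^8 km.
Half the transfer-orbit period gives t = π√(a_t³/μ) = 1.759×10^8 s.
Converting: 1.759×10^8 s ÷ 86400 s/day = 2036 days.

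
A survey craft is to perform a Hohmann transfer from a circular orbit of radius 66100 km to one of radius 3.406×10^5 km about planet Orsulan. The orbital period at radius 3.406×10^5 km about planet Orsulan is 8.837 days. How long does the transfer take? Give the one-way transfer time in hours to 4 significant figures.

t = 48.92 hours

From Kepler's third law T² = 4π²r³/μ at r = 3.406×10^5 km, T = 8.837 days = 8.837 × 86400 s = 7.635168×10^5 s: μ = 4π²r³/T² = 2.67582×10^6 km³/s².
Semi-major axis of the transfer orbit: a_t = (66100 + 3.406×10^5)/2 = 2.0335×10^5 km.
Transfer time t = π√(a_t³/μ) = π√((2.0335×10^5)³ / 2.67582×10^6) = 1.761×10^5 s.
Converting: 1.761×10^5 s ÷ 3600 s/hour = 48.92 hours.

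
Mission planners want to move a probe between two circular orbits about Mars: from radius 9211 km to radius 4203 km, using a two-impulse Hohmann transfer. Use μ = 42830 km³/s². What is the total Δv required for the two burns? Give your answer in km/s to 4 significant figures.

Transfer-ellipse semi-major axis a_t = (r₁ + r₂)/2 = (9211 + 4203)/2 = 6707 km.
At r₁ the circular-orbit speed is v₁ = √(μ/r₁) = 2.15636 km/s.
On the transfer ellipse at r₁, v² = μ(2/r − 1/a) gives v_a = √[μ(2/r₁ − 1/a_t)] = 1.70701 km/s.
First burn Δv₁ = |v_a − v₁| = 0.44935 km/s.
Circular speed at r₂: v₂ = √(μ/r₂) = 3.19223 km/s.
Transfer-orbit speed at r₂: v_p = √[μ(2/r₂ − 1/a_t)] = 3.74096 km/s.
Second burn Δv₂ = |v₂ − v_p| = 0.54873 km/s.
Δv = Δv₁ + Δv₂ = 0.44935 + 0.54873 = 0.9981 km/s.

Δv = 0.9981 km/s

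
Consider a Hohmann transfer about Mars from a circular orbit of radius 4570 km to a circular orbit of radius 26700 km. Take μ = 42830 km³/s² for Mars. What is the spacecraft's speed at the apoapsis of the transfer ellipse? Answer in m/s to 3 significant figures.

The Hohmann ellipse has a_t = (r₁ + r₂)/2 = 15635 km.
At apoapsis, r = 26700 km.
From the vis-viva equation, v = √[μ(2/r − 1/a_t)] = 0.6847 km/s.

v = 685 m/s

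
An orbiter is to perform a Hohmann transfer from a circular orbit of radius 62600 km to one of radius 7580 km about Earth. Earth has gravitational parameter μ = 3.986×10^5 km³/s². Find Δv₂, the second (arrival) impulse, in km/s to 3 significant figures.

Δv₂ = 2.43 km/s

Semi-major axis of the transfer orbit: a_t = (62600 + 7580)/2 = 35090 km.
Circular speed at r = 7580 km: v_c = √(μ/r) = 7.252 km/s.
Vis-viva on the transfer ellipse at r = 7580 km gives v_t = √[μ(2/r − 1/a_t)] = 9.686 km/s.
Δv₂ = |v_t − v_c| = |9.686 − 7.252| = 2.434 km/s.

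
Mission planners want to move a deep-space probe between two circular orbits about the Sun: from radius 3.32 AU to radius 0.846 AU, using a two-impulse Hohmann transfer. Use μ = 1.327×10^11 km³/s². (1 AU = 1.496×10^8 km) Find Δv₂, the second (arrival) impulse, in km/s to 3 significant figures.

In km: r₁ = 3.32 × 1.496×10^8 = 4.96672×10^8 km; r₂ = 0.846 × 1.496×10^8 = 1.265616×10^8 km.
The Hohmann ellipse has a_t = (r₁ + r₂)/2 = 3.116168×10^8 km.
On the circular orbit at r = 1.265616×10^8 km, v_c = √(μ/r) = 32.381 km/s.
Transfer-orbit speed at the same r (vis-viva, a = a_t): v_t = √[μ(2/r − 1/a_t)] = 40.880 km/s.
Δv₂ = |v_t − v_c| = |40.880 − 32.381| = 8.499 km/s.

Δv₂ = 8.50 km/s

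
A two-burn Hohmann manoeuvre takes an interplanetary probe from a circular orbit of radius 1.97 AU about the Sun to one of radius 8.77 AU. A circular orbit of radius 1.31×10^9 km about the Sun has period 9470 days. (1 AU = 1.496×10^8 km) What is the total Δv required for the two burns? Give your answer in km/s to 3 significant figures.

Δv = 9.86 km/s

From Kepler's third law T² = 4π²r³/μ at r = 1.31×10^9 km, T = 9470 days = 9470 × 86400 s = 8.18208×10^8 s: μ = 4π²r³/T² = 1.32570×10^11 km³/s².
In km: r₁ = 1.97 × 1.496×10^8 = 2.94712×10^8 km; r₂ = 8.77 × 1.496×10^8 = 1.311992×10^9 km.
Semi-major axis of the transfer orbit: a_t = (2.94712×10^8 + 1.311992×10^9)/2 = 8.03352×10^8 km.
At r₁ the circular-orbit speed is v₁ = √(μ/r₁) = 21.209 km/s.
Transfer-orbit speed at r₁ (v² = μ(2/r − 1/a)): v_p = √[μ(2/r₁ − 1/a_t)] = 27.104 km/s.
First burn Δv₁ = |v_p − v₁| = 5.895 km/s.
At r₂, v₂ = √(μ/r₂) = 10.052 km/s.
Transfer-orbit speed at r₂: v_a = √[μ(2/r₂ − 1/a_t)] = 6.0884 km/s.
Second burn Δv₂ = |v₂ − v_a| = 3.964 km/s.
Total Δv = Δv₁ + Δv₂ = 9.859 km/s.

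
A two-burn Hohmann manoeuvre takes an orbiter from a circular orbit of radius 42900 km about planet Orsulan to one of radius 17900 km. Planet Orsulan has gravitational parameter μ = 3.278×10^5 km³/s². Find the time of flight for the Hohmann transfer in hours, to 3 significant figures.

t = 8.08 hours

Semi-major axis of the transfer orbit: a_t = (42900 + 17900)/2 = 30400 km.
By Kepler's third law the transfer-orbit period is T = 2π√(a_t³/μ), so t = T/2 = 29080 s.
Converting: 29080 s ÷ 3600 s/hour = 8.08 hours.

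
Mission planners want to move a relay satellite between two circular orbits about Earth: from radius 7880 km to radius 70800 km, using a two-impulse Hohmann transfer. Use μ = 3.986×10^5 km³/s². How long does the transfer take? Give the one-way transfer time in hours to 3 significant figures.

Semi-major axis of the transfer orbit: a_t = (7880 + 70800)/2 = 39340 km.
Transfer time t = π√(a_t³/μ) = π√((39340)³ / 3.986×10^5) = 38830 s.
Converting: 38830 s ÷ 3600 s/hour = 10.8 hours.

t = 10.8 hours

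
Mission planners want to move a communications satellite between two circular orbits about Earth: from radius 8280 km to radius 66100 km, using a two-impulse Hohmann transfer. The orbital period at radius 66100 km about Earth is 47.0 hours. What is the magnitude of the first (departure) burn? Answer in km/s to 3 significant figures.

From Kepler's third law T² = 4π²r³/μ at r = 66100 km, T = 47.0 hours = 47.0 × 3600 s = 1.692×10^5 s: μ = 4π²r³/T² = 3.98257×10^5 km³/s².
The Hohmann ellipse has a_t = (r₁ + r₂)/2 = 37190 km.
On the circular orbit at r = 8280 km, v_c = √(μ/r) = 6.935 km/s.
Transfer-orbit speed at the same r (vis-viva, a = a_t): v_t = √[μ(2/r − 1/a_t)] = 9.246 km/s.
Δv₁ = |v_t − v_c| = |9.246 − 6.935| = 2.311 km/s.

Δv₁ = 2.31 km/s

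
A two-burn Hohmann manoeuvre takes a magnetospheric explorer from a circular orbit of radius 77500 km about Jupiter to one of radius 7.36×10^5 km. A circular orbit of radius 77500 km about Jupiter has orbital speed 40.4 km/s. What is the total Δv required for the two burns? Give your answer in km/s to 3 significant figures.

From the circular-orbit relation v² = μ/r at r = 77500 km: μ = v²r = (40.4)² × 77500 = 1.26492×10^8 km³/s².
The Hohmann ellipse has a_t = (r₁ + r₂)/2 = 4.0675×10^5 km.
At r₁ the circular-orbit speed is v₁ = √(μ/r₁) = 40.40 km/s.
Transfer-orbit speed at r₁ (vis-viva): v_p = √[μ(2/r₁ − 1/a_t)] = 54.34 km/s.
First burn Δv₁ = |v_p − v₁| = 13.94 km/s.
At r₂, v₂ = √(μ/r₂) = 13.1097 km/s.
Transfer-orbit speed at r₂: v_a = √[μ(2/r₂ − 1/a_t)] = 5.72243 km/s.
Second burn Δv₂ = |v₂ − v_a| = 7.387 km/s.
Δv = Δv₁ + Δv₂ = 13.94 + 7.387 = 21.33 km/s.

Δv = 21.3 km/s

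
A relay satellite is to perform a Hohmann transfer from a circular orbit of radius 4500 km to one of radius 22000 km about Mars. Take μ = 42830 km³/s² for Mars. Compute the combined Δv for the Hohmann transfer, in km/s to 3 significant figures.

Δv = 1.47 km/s

The Hohmann ellipse has a_t = (r₁ + r₂)/2 = 13250 km.
Circular speed at r₁: v₁ = √(μ/r₁) = √(42830/4500) = 3.0851 km/s.
Transfer-orbit speed at r₁ (vis-viva): v_p = √[μ(2/r₁ − 1/a_t)] = 3.9753 km/s.
First burn Δv₁ = |v_p − v₁| = 0.8902 km/s.
Circular speed at r₂: v₂ = √(μ/r₂) = 1.3953 km/s.
Transfer-orbit speed at r₂: v_a = √[μ(2/r₂ − 1/a_t)] = 0.81313 km/s.
Second burn Δv₂ = |v₂ − v_a| = 0.5822 km/s.
Total Δv = Δv₁ + Δv₂ = 1.472 km/s.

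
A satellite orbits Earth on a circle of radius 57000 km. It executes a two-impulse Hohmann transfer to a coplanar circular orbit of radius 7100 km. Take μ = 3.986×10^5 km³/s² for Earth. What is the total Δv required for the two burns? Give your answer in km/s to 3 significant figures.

The Hohmann ellipse has a_t = (r₁ + r₂)/2 = 32050 km.
Circular speed at r₁: v₁ = √(μ/r₁) = √(3.986×10^5/57000) = 2.6444 km/s.
On the transfer ellipse at r₁, vis-viva equation gives v_a = √[μ(2/r₁ − 1/a_t)] = 1.2446 km/s.
First burn Δv₁ = |v_a − v₁| = 1.3998 km/s.
At r₂, v₂ = √(μ/r₂) = 7.4927 km/s.
Transfer-orbit speed at r₂: v_p = √[μ(2/r₂ − 1/a_t)] = 9.9922 km/s.
Second burn Δv₂ = |v₂ − v_p| = 2.4995 km/s.
Δv = Δv₁ + Δv₂ = 1.3998 + 2.4995 = 3.899 km/s.

Δv = 3.90 km/s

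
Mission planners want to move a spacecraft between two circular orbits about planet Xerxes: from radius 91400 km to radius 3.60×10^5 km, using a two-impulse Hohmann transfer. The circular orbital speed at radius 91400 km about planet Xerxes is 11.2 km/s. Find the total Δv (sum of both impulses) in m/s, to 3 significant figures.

Δv = 5000 m/s

From the circular-orbit relation v² = μ/r at r = 91400 km: μ = v²r = (11.2)² × 91400 = 1.14652×10^7 km³/s².
The Hohmann ellipse has a_t = (r₁ + r₂)/2 = 2.257×10^5 km.
Circular speed at r₁: v₁ = √(μ/r₁) = √(1.14652×10^7/91400) = 11.200 km/s.
On the transfer ellipse at r₁, v² = μ(2/r − 1/a) gives v_p = √[μ(2/r₁ − 1/a_t)] = 14.145 km/s.
First burn Δv₁ = |v_p − v₁| = 2.945 km/s.
At r₂, v₂ = √(μ/r₂) = 5.643 km/s.
Transfer-orbit speed at r₂: v_a = √[μ(2/r₂ − 1/a_t)] = 3.591 km/s.
Second burn Δv₂ = |v₂ − v_a| = 2.052 km/s.
Total Δv = Δv₁ + Δv₂ = 4.997 km/s.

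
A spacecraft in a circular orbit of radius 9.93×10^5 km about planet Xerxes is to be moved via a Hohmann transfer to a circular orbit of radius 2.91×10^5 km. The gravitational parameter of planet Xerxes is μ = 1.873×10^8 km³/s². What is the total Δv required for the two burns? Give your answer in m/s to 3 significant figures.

Δv = 10700 m/s

Semi-major axis of the transfer orbit: a_t = (9.930×10^5 + 2.910×10^5)/2 = 6.420×10^5 km.
Circular speed at r₁: v₁ = √(μ/r₁) = √(1.873×10^8/9.930×10^5) = 13.734 km/s.
Transfer-orbit speed at r₁ (vis-viva equation): v_a = √[μ(2/r₁ − 1/a_t)] = 9.2464 km/s.
First burn Δv₁ = |v_a − v₁| = 4.488 km/s.
At r₂, v₂ = √(μ/r₂) = 25.370 km/s.
Transfer-orbit speed at r₂: v_p = √[μ(2/r₂ − 1/a_t)] = 31.552 km/s.
Second burn Δv₂ = |v₂ − v_p| = 6.182 km/s.
Δv = Δv₁ + Δv₂ = 4.488 + 6.182 = 10.67 km/s.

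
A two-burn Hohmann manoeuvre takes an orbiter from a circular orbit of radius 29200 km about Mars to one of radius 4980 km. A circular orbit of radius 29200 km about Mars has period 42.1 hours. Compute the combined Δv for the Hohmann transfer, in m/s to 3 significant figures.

From Kepler's third law T² = 4π²r³/μ at r = 29200 km, T = 42.1 hours = 42.1 × 3600 s = 1.5156×10^5 s: μ = 4π²r³/T² = 42789.7 km³/s².
The Hohmann ellipse has a_t = (r₁ + r₂)/2 = 17090 km.
Circular speed at r₁: v₁ = √(μ/r₁) = √(42789.7/29200) = 1.21054 km/s.
Transfer-orbit speed at r₁ (v² = μ(2/r − 1/a)): v_a = √[μ(2/r₁ − 1/a_t)] = 0.653464 km/s.
First burn Δv₁ = |v_a − v₁| = 0.5571 km/s.
Circular speed at r₂: v₂ = √(μ/r₂) = 2.9313 km/s.
Transfer-orbit speed at r₂: v_p = √[μ(2/r₂ − 1/a_t)] = 3.8316 km/s.
Second burn Δv₂ = |v₂ − v_p| = 0.9003 km/s.
Δv = Δv₁ + Δv₂ = 0.5571 + 0.9003 = 1.457 km/s.

Δv = 1460 m/s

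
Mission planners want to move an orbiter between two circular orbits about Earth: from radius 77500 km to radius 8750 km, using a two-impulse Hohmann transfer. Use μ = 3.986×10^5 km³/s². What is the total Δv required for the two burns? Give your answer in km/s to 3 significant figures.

The Hohmann ellipse has a_t = (r₁ + r₂)/2 = 43125 km.
Circular speed at r₁: v₁ = √(μ/r₁) = √(3.986×10^5/77500) = 2.268 km/s.
On the transfer ellipse at r₁, v² = μ(2/r − 1/a) gives v_a = √[μ(2/r₁ − 1/a_t)] = 1.022 km/s.
First burn Δv₁ = |v_a − v₁| = 1.246 km/s.
Circular speed at r₂: v₂ = √(μ/r₂) = 6.749 km/s.
Transfer-orbit speed at r₂: v_p = √[μ(2/r₂ − 1/a_t)] = 9.048 km/s.
Second burn Δv₂ = |v₂ − v_p| = 2.299 km/s.
Δv = Δv₁ + Δv₂ = 1.246 + 2.299 = 3.545 km/s.

Δv = 3.54 km/s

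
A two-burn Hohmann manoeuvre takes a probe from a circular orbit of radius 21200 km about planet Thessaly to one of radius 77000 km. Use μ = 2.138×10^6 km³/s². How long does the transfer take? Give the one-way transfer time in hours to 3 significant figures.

t = 6.49 hours

Semi-major axis of the transfer orbit: a_t = (21200 + 77000)/2 = 49100 km.
By Kepler's third law the transfer-orbit period is T = 2π√(a_t³/μ), so t = T/2 = 23380 s.
Converting: 23380 s ÷ 3600 s/hour = 6.49 hours.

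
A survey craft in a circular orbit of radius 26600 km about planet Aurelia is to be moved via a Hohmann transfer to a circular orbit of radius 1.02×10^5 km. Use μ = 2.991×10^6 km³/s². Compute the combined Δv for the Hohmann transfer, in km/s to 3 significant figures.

Δv = 4.68 km/s

The Hohmann ellipse has a_t = (r₁ + r₂)/2 = 64300 km.
Circular speed at r₁: v₁ = √(μ/r₁) = √(2.991×10^6/26600) = 10.604 km/s.
Transfer-orbit speed at r₁ (v² = μ(2/r − 1/a)): v_p = √[μ(2/r₁ − 1/a_t)] = 13.356 km/s.
First burn Δv₁ = |v_p − v₁| = 2.752 km/s.
At r₂, v₂ = √(μ/r₂) = 5.415 km/s.
Transfer-orbit speed at r₂: v_a = √[μ(2/r₂ − 1/a_t)] = 3.483 km/s.
Second burn Δv₂ = |v₂ − v_a| = 1.932 km/s.
Δv = Δv₁ + Δv₂ = 2.752 + 1.932 = 4.684 km/s.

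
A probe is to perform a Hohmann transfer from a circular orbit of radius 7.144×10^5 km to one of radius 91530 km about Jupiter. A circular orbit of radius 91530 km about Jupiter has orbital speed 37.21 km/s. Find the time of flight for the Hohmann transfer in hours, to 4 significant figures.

From the circular-orbit relation v² = μ/r at r = 91530 km: μ = v²r = (37.21)² × 91530 = 1.26731×10^8 km³/s².
Semi-major axis of the transfer orbit: a_t = (7.144×10^5 + 91530)/2 = 4.02965×10^5 km.
Transfer time t = π√(a_t³/μ) = π√((4.02965×10^5)³ / 1.26731×10^8) = 71390 s.
Converting: 71390 s ÷ 3600 s/hour = 19.83 hours.

t = 19.83 hours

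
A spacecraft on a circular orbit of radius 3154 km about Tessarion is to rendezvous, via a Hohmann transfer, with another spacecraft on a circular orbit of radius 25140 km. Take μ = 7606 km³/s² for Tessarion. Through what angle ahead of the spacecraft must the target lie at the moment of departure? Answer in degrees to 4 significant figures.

φ = 104.0°

The Hohmann ellipse has a_t = (r₁ + r₂)/2 = 14147 km.
The half-period of the transfer ellipse is t = π√(a_t³/μ) = 60613.34 s.
The target's mean motion on its circular orbit is ω₂ = √(μ/r₂³) = 2.187914×10^-5 rad/s.
Angle swept by the target during transfer: ω₂·t = 1.32617 rad = 75.98°.
Arrival is 180° from departure on the ellipse, so φ = 180° − 75.98° = 104.0°.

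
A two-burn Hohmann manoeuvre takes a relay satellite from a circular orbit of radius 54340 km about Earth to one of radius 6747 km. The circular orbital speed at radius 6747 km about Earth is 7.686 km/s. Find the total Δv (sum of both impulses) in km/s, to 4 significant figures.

From the circular-orbit relation v² = μ/r at r = 6747 km: μ = v²r = (7.686)² × 6747 = 3.98576×10^5 km³/s².
Semi-major axis of the transfer orbit: a_t = (54340 + 6747)/2 = 30543.5 km.
Circular speed at r₁: v₁ = √(μ/r₁) = √(3.98576×10^5/54340) = 2.708 km/s.
On the transfer ellipse at r₁, v² = μ(2/r − 1/a) gives v_a = √[μ(2/r₁ − 1/a_t)] = 1.273 km/s.
First burn Δv₁ = |v_a − v₁| = 1.435 km/s.
At r₂, v₂ = √(μ/r₂) = 7.6860 km/s.
Transfer-orbit speed at r₂: v_p = √[μ(2/r₂ − 1/a_t)] = 10.252 km/s.
Second burn Δv₂ = |v₂ − v_p| = 2.566 km/s.
Δv = Δv₁ + Δv₂ = 1.435 + 2.566 = 4.001 km/s.

Δv = 4.001 km/s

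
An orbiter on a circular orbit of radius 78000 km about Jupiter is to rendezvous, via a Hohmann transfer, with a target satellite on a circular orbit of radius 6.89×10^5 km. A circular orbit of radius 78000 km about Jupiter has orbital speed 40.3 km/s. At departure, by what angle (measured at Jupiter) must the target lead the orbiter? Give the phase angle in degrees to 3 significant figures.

φ = 105°

From the circular-orbit relation v² = μ/r at r = 78000 km: μ = v²r = (40.3)² × 78000 = 1.26679×10^8 km³/s².
Semi-major axis of the transfer orbit: a_t = (78000 + 6.890×10^5)/2 = 3.835×10^5 km.
Transfer time t = π√(a_t³/μ) = 66290 s.
The target's mean motion on its circular orbit is ω₂ = √(μ/r₂³) = 1.968×10^-5 rad/s.
Angle swept by the target during transfer: ω₂·t = 1.3046 rad = 74.75°.
Arrival is 180° from departure on the ellipse, so φ = 180° − 74.75° = 105°.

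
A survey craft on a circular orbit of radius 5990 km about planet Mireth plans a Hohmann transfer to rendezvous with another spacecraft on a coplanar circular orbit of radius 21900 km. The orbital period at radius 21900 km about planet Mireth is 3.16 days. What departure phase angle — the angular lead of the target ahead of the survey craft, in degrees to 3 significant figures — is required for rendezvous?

φ = 88.5°

From Kepler's third law T² = 4π²r³/μ at r = 21900 km, T = 3.16 days = 3.16 × 86400 s = 2.73024×10^5 s: μ = 4π²r³/T² = 5562.76 km³/s².
The Hohmann ellipse has a_t = (r₁ + r₂)/2 = 13945 km.
Transfer time t = π√(a_t³/μ) = 69364 s.
The target's mean motion on its circular orbit is ω₂ = √(μ/r₂³) = 2.3013×10^-5 rad/s.
Angle swept by the target during transfer: ω₂·t = 1.5963 rad = 91.46°.
Arrival is 180° from departure on the ellipse, so φ = 180° − 91.46° = 88.5°.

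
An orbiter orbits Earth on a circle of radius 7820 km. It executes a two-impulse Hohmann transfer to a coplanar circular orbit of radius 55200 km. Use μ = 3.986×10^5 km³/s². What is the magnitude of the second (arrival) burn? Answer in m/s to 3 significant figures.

Semi-major axis of the transfer orbit: a_t = (7820 + 55200)/2 = 31510 km.
Circular speed at r = 55200 km: v_c = √(μ/r) = 2.68719 km/s.
Transfer-orbit speed at the same r (vis-viva, a = a_t): v_t = √[μ(2/r − 1/a_t)] = 1.33868 km/s.
Δv₂ = |v_t − v_c| = |1.33868 − 2.68719| = 1.349 km/s.

Δv₂ = 1350 m/s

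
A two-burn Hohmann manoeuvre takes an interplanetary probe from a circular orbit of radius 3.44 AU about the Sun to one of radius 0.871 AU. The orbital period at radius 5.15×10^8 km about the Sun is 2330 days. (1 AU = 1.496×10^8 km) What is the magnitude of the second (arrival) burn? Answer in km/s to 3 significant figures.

From Kepler's third law T² = 4π²r³/μ at r = 5.15×10^8 km, T = 2330 days = 2330 × 86400 s = 2.01312×10^8 s: μ = 4π²r³/T² = 1.33058×10^11 km³/s².
In km: r₁ = 3.44 × 1.496×10^8 = 5.14624×10^8 km; r₂ = 0.871 × 1.496×10^8 = 1.303016×10^8 km.
The Hohmann ellipse has a_t = (r₁ + r₂)/2 = 3.224628×10^8 km.
On the circular orbit at r = 1.303016×10^8 km, v_c = √(μ/r) = 31.9555 km/s.
Transfer-orbit speed at the same r (vis-viva, a = a_t): v_t = √[μ(2/r − 1/a_t)] = 40.3693 km/s.
Δv₂ = |v_t − v_c| = |40.3693 − 31.9555| = 8.414 km/s.

Δv₂ = 8.41 km/s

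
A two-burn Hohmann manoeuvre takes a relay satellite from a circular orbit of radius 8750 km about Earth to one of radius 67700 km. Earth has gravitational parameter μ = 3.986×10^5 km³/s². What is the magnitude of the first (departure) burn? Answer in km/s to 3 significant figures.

Transfer-ellipse semi-major axis a_t = (r₁ + r₂)/2 = (8750 + 67700)/2 = 38225 km.
Circular speed at r = 8750 km: v_c = √(μ/r) = 6.749 km/s.
Transfer-orbit speed at the same r (vis-viva, a = a_t): v_t = √[μ(2/r − 1/a_t)] = 8.982 km/s.
Δv₁ = |v_t − v_c| = |8.982 − 6.749| = 2.233 km/s.

Δv₁ = 2.23 km/s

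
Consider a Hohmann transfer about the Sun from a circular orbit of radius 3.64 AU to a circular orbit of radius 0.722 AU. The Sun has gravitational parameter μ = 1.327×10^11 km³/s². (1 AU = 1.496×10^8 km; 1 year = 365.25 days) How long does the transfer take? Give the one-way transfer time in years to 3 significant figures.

In km: r₁ = 3.64 × 1.496×10^8 = 5.44544×10^8 km; r₂ = 0.722 × 1.496×10^8 = 1.080112×10^8 km.
The Hohmann ellipse has a_t = (r₁ + r₂)/2 = 3.262776×10^8 km.
Half the transfer-orbit period gives t = π√(a_t³/μ) = 5.083×10^7 s.
Converting: 5.083×10^7 s ÷ 3.15576×10^7 s/year (365.25 × 86400) = 1.61 years.

t = 1.61 years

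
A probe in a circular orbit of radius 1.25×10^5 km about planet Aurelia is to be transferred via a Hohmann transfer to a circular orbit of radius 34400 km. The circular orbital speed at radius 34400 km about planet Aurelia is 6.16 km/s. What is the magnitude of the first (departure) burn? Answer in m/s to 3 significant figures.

Δv₁ = 1110 m/s

From the circular-orbit relation v² = μ/r at r = 34400 km: μ = v²r = (6.16)² × 34400 = 1.30533×10^6 km³/s².
Transfer-ellipse semi-major axis a_t = (r₁ + r₂)/2 = (1.250×10^5 + 34400)/2 = 79700 km.
Circular speed at r = 1.250×10^5 km: v_c = √(μ/r) = 3.23151 km/s.
Vis-viva on the transfer ellipse at r = 1.250×10^5 km gives v_t = √[μ(2/r − 1/a_t)] = 2.12302 km/s.
Δv₁ = |v_t − v_c| = |2.12302 − 3.23151| = 1.108 km/s.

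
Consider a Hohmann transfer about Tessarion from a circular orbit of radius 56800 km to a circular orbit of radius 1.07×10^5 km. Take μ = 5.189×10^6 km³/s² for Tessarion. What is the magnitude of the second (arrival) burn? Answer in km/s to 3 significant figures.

Δv₂ = 1.16 km/s

The Hohmann ellipse has a_t = (r₁ + r₂)/2 = 81900 km.
On the circular orbit at r = 1.070×10^5 km, v_c = √(μ/r) = 6.96386 km/s.
Transfer-orbit speed at the same r (vis-viva, a = a_t): v_t = √[μ(2/r − 1/a_t)] = 5.79939 km/s.
Δv₂ = |v_t − v_c| = |5.79939 − 6.96386| = 1.164 km/s.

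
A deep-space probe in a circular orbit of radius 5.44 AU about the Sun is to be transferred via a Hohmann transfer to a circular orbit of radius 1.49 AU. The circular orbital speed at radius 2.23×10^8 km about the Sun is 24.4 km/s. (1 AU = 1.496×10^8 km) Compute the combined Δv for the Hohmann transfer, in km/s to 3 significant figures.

Δv = 10.6 km/s

From the circular-orbit relation v² = μ/r at r = 2.23×10^8 km: μ = v²r = (24.4)² × 2.23×10^8 = 1.32765×10^11 km³/s².
In km: r₁ = 5.44 × 1.496×10^8 = 8.13824×10^8 km; r₂ = 1.49 × 1.496×10^8 = 2.22904×10^8 km.
Transfer-ellipse semi-major axis a_t = (r₁ + r₂)/2 = (8.13824×10^8 + 2.22904×10^8)/2 = 5.18364×10^8 km.
Circular speed at r₁: v₁ = √(μ/r₁) = √(1.32765×10^11/8.13824×10^8) = 12.773 km/s.
Transfer-orbit speed at r₁ (v² = μ(2/r − 1/a)): v_a = √[μ(2/r₁ − 1/a_t)] = 8.3757 km/s.
First burn Δv₁ = |v_a − v₁| = 4.397 km/s.
At r₂, v₂ = √(μ/r₂) = 24.4053 km/s.
Transfer-orbit speed at r₂: v_p = √[μ(2/r₂ − 1/a_t)] = 30.5796 km/s.
Second burn Δv₂ = |v₂ − v_p| = 6.174 km/s.
Δv = Δv₁ + Δv₂ = 4.397 + 6.174 = 10.57 km/s.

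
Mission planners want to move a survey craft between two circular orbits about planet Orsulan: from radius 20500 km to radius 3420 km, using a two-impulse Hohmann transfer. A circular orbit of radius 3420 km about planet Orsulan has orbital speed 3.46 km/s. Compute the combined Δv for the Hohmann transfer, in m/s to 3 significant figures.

From the circular-orbit relation v² = μ/r at r = 3420 km: μ = v²r = (3.46)² × 3420 = 40942.9 km³/s².
Transfer-ellipse semi-major axis a_t = (r₁ + r₂)/2 = (20500 + 3420)/2 = 11960 km.
At r₁ the circular-orbit speed is v₁ = √(μ/r₁) = 1.41323 km/s.
On the transfer ellipse at r₁, vis-viva gives v_a = √[μ(2/r₁ − 1/a_t)] = 0.755718 km/s.
First burn Δv₁ = |v_a − v₁| = 0.65751 km/s.
At r₂, v₂ = √(μ/r₂) = 3.4600 km/s.
Transfer-orbit speed at r₂: v_p = √[μ(2/r₂ − 1/a_t)] = 4.5299 km/s.
Second burn Δv₂ = |v₂ − v_p| = 1.0699 km/s.
Total Δv = Δv₁ + Δv₂ = 1.727 km/s.

Δv = 1730 m/s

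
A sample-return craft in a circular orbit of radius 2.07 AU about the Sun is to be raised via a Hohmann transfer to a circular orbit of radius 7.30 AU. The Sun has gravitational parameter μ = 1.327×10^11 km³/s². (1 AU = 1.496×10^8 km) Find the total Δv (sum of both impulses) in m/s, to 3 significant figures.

Δv = 8840 m/s

In km: r₁ = 2.07 × 1.496×10^8 = 3.09672×10^8 km; r₂ = 7.30 × 1.496×10^8 = 1.09208×10^9 km.
Semi-major axis of the transfer orbit: a_t = (3.09672×10^8 + 1.09208×10^9)/2 = 7.00876×10^8 km.
Circular speed at r₁: v₁ = √(μ/r₁) = √(1.327×10^11/3.09672×10^8) = 20.701 km/s.
On the transfer ellipse at r₁, v² = μ(2/r − 1/a) gives v_p = √[μ(2/r₁ − 1/a_t)] = 25.840 km/s.
First burn Δv₁ = |v_p − v₁| = 5.139 km/s.
At r₂, v₂ = √(μ/r₂) = 11.023 km/s.
Transfer-orbit speed at r₂: v_a = √[μ(2/r₂ − 1/a_t)] = 7.3272 km/s.
Second burn Δv₂ = |v₂ − v_a| = 3.696 km/s.
Δv = Δv₁ + Δv₂ = 5.139 + 3.696 = 8.835 km/s.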